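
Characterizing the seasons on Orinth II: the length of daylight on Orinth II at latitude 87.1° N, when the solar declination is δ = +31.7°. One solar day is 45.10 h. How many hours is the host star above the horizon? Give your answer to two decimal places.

45.10 h

Sunrise equation: cos H₀ = −tan φ · tan δ = -12.1919 ≤ −1, so the host star never sets (polar day) and H₀ = π.
Daylight = 2H₀/(2π) × 45.10 h = (3.1416/π) × 45.10 = 45.10 h.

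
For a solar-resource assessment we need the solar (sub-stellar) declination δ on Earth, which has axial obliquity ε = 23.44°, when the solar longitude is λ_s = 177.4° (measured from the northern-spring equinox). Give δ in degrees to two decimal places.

sin δ = sin ε · sin λ_s = sin 23.44° × sin 177.4° = 0.018045.
δ = arcsin(0.018045) = +1.03°.

δ = +1.03°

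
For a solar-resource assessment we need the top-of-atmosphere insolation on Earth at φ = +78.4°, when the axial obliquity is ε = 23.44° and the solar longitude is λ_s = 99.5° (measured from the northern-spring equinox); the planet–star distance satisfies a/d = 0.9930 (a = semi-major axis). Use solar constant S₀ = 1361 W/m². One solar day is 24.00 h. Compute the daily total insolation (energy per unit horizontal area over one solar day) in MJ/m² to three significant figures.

44.6 MJ/m²

Solar declination: sin δ = sin ε · sin λ_s = sin 23.44° × sin 99.5° = 0.39233, so δ = +23.100°.
cos H₀ = −tan(+78.4°) tan(+23.100°) = -2.0779 ≤ −1 ⇒ polar day, H₀ = π.
Bracket: H₀ sin φ sin δ + cos φ cos δ sin H₀ = 3.1416×0.97958×0.39233 + 0.20108×0.91982×0.00000 = 1.207375 + 0.000000 = 1.207375.
Inverse-square distance factor (a/d)² = 0.9930² = 0.986049.
Q̄ = (S₀/π) × 0.986049 × [bracket] = (1361/π) × 0.986049 × 1.207375 = 515.76 W/m².
Daily total = Q̄ × 24.00 h × 3600 s/h = 515.76 × 24.00 × 3600 / 10⁶ = 44.56 MJ/m².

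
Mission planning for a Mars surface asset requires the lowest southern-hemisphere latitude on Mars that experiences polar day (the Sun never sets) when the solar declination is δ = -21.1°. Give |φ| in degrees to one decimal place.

Polar day requires cos H₀ = −tan φ tan δ ≤ −1, i.e. tan φ tan δ ≥ 1.
The boundary is |tan φ| · |tan δ| = 1, so |φ| = 90° − |δ| = 90° − 21.1° = 68.9° in the southern hemisphere.

|φ| = 68.9°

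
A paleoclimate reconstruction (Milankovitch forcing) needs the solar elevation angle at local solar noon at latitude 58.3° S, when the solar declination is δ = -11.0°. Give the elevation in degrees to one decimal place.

At local noon the hour angle is zero, so the zenith angle equals |ϕ − δ| = |-58.3° − (-11.000°)| = 47.300°.
Elevation = 90° − 47.300° = 42.7°.

42.7°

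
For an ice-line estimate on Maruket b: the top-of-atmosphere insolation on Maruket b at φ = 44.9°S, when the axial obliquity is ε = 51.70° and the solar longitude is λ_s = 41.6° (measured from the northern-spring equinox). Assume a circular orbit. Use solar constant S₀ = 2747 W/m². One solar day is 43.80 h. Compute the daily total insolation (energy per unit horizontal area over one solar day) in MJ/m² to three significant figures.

19.7 MJ/m²

Solar declination: sin δ = sin ε · sin λ_s = sin 51.70° × sin 41.6° = 0.52103, so δ = +31.402°.
cos H₀ = −tan(-44.9°) tan(+31.402°) = 0.6083, H₀ = 0.9169 rad.
Bracket: H₀ sin φ sin δ + cos φ cos δ sin H₀ = 0.9169×-0.70587×0.52103 + 0.70834×0.85354×0.79370 = -0.337217 + 0.479868 = 0.142651.
Q̄ = (S₀/π) × [bracket] = (2747/π) × 0.142651 = 124.73 W/m².
Daily total = Q̄ × 43.80 h × 3600 s/h = 124.73 × 43.80 × 3600 / 10⁶ = 19.67 MJ/m².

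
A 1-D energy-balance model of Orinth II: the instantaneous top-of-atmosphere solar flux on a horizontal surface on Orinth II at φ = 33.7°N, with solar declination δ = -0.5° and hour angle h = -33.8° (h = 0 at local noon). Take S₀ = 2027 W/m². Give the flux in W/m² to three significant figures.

cos θ_z = sin φ sin δ + cos φ cos δ cos h = -0.004842 + 0.691315 = 0.686473.
Flux = S₀ · cos θ_z = 2027 × 0.686473 = 1391 W/m².

1.39e+03 W/m²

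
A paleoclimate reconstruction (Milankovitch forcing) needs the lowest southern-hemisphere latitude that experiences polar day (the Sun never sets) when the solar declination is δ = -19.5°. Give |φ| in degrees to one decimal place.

|φ| = 70.5°

Polar day requires cos H₀ = −tan φ tan δ ≤ −1, i.e. tan φ tan δ ≥ 1.
The boundary is |tan φ| · |tan δ| = 1, so |φ| = 90° − |δ| = 90° − 19.5° = 70.5° in the southern hemisphere.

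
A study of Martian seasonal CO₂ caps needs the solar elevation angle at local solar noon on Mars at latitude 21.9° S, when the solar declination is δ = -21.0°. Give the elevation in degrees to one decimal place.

89.1°

At local noon the hour angle is zero, so the zenith angle equals |ϕ − δ| = |-21.9° − (-21.000°)| = 0.900°.
Elevation = 90° − 0.900° = 89.1°.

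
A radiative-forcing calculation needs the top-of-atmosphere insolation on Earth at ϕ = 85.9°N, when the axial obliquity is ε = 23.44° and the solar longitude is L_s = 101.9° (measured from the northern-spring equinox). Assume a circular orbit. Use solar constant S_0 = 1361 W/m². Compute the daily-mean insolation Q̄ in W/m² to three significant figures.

Solar declination: sin δ = sin ε · sin L_s = sin 23.44° × sin 101.9° = 0.38924, so δ = +22.907°.
cos h₀ = −tan(+85.9°) tan(+22.907°) = -5.8951 ≤ −1 ⇒ polar day, h₀ = π.
Bracket: h₀ sin ϕ sin δ + cos ϕ cos δ sin h₀ = 3.1416×0.99744×0.38924 + 0.07150×0.92114×0.00000 = 1.219706 + 0.000000 = 1.219706.
Q̄ = (S_0/π) × [bracket] = (1361/π) × 1.219706 = 528.4 W/m².

Q̄ ≈ 528 W/m²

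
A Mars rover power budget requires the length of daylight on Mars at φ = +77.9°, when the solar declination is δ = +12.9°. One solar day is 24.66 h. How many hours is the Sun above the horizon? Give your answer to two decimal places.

Sunrise equation: cos H₀ = −tan φ · tan δ = -1.0683 ≤ −1, so the Sun never sets (polar day) and H₀ = π.
Daylight = 2H₀/(2π) × 24.66 h = (3.1416/π) × 24.66 = 24.66 h.

24.66 h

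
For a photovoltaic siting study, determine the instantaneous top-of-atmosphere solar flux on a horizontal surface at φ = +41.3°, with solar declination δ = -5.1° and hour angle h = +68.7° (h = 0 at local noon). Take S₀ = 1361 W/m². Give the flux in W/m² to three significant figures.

290 W/m²

cos θ_z = sin φ sin δ + cos φ cos δ cos h = -0.058670 + 0.271817 = 0.213147.
Flux = S₀ · cos θ_z = 1361 × 0.213147 = 290.1 W/m².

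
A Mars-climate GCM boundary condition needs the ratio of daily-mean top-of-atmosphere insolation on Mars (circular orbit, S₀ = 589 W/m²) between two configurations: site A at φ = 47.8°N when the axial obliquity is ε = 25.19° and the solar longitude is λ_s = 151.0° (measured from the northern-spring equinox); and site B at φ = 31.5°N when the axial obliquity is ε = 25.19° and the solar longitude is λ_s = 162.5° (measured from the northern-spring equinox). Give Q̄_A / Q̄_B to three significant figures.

— Configuration A (φ=+47.8°):
Solar declination: sin δ = sin ε · sin λ_s = sin 25.19° × sin 151.0° = 0.20635, so δ = +11.908°.
cos H₀ = −tan(+47.8°) tan(+11.908°) = -0.2326, H₀ = 1.8055 rad.
Bracket: H₀ sin φ sin δ + cos φ cos δ sin H₀ = 1.8055×0.74080×0.20635 + 0.67172×0.97848×0.97258 = 0.275996 + 0.639242 = 0.915238.
Q̄ = (S₀/π) × [bracket] = (589/π) × 0.915238 = 171.59 W/m².
— Configuration B (φ=+31.5°):
Solar declination: sin δ = sin ε · sin λ_s = sin 25.19° × sin 162.5° = 0.12799, so δ = +7.353°.
cos H₀ = −tan(+31.5°) tan(+7.353°) = -0.0791, H₀ = 1.6500 rad.
Bracket: H₀ sin φ sin δ + cos φ cos δ sin H₀ = 1.6500×0.52250×0.12799 + 0.85264×0.99178×0.99687 = 0.110343 + 0.842984 = 0.953327.
Q̄ = (S₀/π) × [bracket] = (589/π) × 0.953327 = 178.73 W/m².
Ratio Q̄_A / Q̄_B = 171.59 / 178.73 = 0.9601.

Q̄_A / Q̄_B ≈ 0.960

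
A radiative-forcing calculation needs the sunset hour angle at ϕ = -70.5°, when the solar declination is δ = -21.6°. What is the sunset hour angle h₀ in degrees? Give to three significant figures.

h₀ = 180°

Sunrise equation: cos h₀ = −tan ϕ · tan δ = -1.1181 ≤ −1, so the Sun never sets (polar day) and h₀ = π.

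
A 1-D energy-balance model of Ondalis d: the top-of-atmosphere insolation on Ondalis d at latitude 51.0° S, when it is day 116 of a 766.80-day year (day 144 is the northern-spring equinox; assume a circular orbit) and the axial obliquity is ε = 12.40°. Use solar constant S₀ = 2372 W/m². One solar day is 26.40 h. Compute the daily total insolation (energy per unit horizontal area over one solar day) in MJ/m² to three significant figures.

49.5 MJ/m²

Solar longitude: λ_s = 360° × (116 − 144)/766.80 = -13.146°, i.e. -13.146° + 360° = 346.854°.
sin δ = sin 12.40° × sin 346.854° = -0.04884, so δ = -2.799°.
cos H₀ = −tan(-51.0°) tan(-2.799°) = -0.0604, H₀ = 1.6312 rad.
Bracket: H₀ sin φ sin δ + cos φ cos δ sin H₀ = 1.6312×-0.77715×-0.04884 + 0.62932×0.99881×0.99818 = 0.061914 + 0.627427 = 0.689341.
Q̄ = (S₀/π) × [bracket] = (2372/π) × 0.689341 = 520.47 W/m².
Daily total = Q̄ × 26.40 h × 3600 s/h = 520.47 × 26.40 × 3600 / 10⁶ = 49.47 MJ/m².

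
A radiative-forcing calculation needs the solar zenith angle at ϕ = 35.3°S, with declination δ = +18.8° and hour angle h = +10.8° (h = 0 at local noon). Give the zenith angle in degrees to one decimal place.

cos θ_z = sin ϕ sin δ + cos ϕ cos δ cos h = -0.186224 + 0.758911 = 0.572687.
θ_z = arccos(0.572687) = 55.1°.

θ_z = 55.1°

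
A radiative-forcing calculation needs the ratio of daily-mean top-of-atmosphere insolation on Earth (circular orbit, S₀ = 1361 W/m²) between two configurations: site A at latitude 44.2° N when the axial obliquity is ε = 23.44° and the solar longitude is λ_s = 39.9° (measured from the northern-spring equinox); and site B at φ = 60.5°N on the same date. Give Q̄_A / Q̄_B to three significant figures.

Q̄_A / Q̄_B ≈ 1.13

— Configuration A (φ=+44.2°):
Solar declination: sin δ = sin ε · sin λ_s = sin 23.44° × sin 39.9° = 0.25516, so δ = +14.783°.
cos H₀ = −tan(+44.2°) tan(+14.783°) = -0.2566, H₀ = 1.8303 rad.
Bracket: H₀ sin φ sin δ + cos φ cos δ sin H₀ = 1.8303×0.69717×0.25516 + 0.71691×0.96690×0.96651 = 0.325592 + 0.669966 = 0.995558.
Q̄ = (S₀/π) × [bracket] = (1361/π) × 0.995558 = 431.30 W/m².
— Configuration B (φ=+60.5°):
cos H₀ = −tan(+60.5°) tan(+14.783°) = -0.4664, H₀ = 2.0561 rad.
Bracket: H₀ sin φ sin δ + cos φ cos δ sin H₀ = 2.0561×0.87036×0.25516 + 0.49242×0.96690×0.88456 = 0.456621 + 0.421158 = 0.877779.
Q̄ = (S₀/π) × [bracket] = (1361/π) × 0.877779 = 380.27 W/m².
Ratio Q̄_A / Q̄_B = 431.30 / 380.27 = 1.134.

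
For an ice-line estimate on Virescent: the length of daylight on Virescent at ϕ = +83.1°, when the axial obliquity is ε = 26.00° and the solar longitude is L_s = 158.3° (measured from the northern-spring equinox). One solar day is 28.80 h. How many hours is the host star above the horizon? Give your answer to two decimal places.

Solar declination: sin δ = sin ε · sin L_s = sin 26.00° × sin 158.3° = 0.16209, so δ = +9.328°.
Sunrise equation: cos h₀ = −tan ϕ · tan δ = -1.3574 ≤ −1, so the host star never sets (polar day) and h₀ = π.
Daylight = 2h₀/(2π) × 28.80 h = (3.1416/π) × 28.80 = 28.80 h.

28.80 h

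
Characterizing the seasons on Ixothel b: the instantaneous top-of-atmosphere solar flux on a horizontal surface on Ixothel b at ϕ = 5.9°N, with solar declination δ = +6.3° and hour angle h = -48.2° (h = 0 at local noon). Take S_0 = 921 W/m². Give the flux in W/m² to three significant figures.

617 W/m²

cos θ_z = sin ϕ sin δ + cos ϕ cos δ cos h = 0.011280 + 0.658998 = 0.670278.
Flux = S_0 · cos θ_z = 921 × 0.670278 = 617.3 W/m².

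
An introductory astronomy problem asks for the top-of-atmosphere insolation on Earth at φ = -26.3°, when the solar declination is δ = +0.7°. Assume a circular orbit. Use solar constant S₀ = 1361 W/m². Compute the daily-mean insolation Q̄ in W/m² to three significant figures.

Q̄ ≈ 385 W/m²

cos H₀ = −tan(-26.3°) tan(+0.700°) = 0.0060, H₀ = 1.5648 rad.
Bracket: H₀ sin φ sin δ + cos φ cos δ sin H₀ = 1.5648×-0.44307×0.01222 + 0.89649×0.99993×0.99998 = -0.008472 + 0.896409 = 0.887937.
Q̄ = (S₀/π) × [bracket] = (1361/π) × 0.887937 = 384.7 W/m².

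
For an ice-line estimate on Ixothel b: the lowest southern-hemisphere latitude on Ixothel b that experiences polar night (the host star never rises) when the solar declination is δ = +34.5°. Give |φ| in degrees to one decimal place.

Polar night requires cos H₀ = −tan φ tan δ ≥ 1, i.e. tan φ tan δ ≤ −1.
The boundary is |tan φ| · |tan δ| = 1, so |φ| = 90° − |δ| = 90° − 34.5° = 55.5° in the southern hemisphere.

|φ| = 55.5°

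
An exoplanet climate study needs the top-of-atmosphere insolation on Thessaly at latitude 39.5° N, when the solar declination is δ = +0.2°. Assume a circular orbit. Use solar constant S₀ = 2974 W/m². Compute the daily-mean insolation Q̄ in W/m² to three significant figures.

Q̄ ≈ 734 W/m²

cos H₀ = −tan(+39.5°) tan(+0.200°) = -0.0029, H₀ = 1.5737 rad.
Bracket: H₀ sin φ sin δ + cos φ cos δ sin H₀ = 1.5737×0.63608×0.00349 + 0.77162×0.99999×1.00000 = 0.003493 + 0.771612 = 0.775105.
Q̄ = (S₀/π) × [bracket] = (2974/π) × 0.775105 = 733.8 W/m².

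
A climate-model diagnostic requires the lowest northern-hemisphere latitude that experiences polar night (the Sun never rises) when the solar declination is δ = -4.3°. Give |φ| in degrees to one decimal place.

|φ| = 85.7°

Polar night requires cos H₀ = −tan φ tan δ ≥ 1, i.e. tan φ tan δ ≤ −1.
The boundary is |tan φ| · |tan δ| = 1, so |φ| = 90° − |δ| = 90° − 4.3° = 85.7° in the northern hemisphere.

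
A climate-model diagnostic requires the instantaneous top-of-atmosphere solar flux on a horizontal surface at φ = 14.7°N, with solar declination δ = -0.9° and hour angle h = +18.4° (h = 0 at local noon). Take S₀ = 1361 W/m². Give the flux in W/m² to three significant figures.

cos θ_z = sin φ sin δ + cos φ cos δ cos h = -0.003986 + 0.917704 = 0.913718.
Flux = S₀ · cos θ_z = 1361 × 0.913718 = 1244 W/m².

1.24e+03 W/m²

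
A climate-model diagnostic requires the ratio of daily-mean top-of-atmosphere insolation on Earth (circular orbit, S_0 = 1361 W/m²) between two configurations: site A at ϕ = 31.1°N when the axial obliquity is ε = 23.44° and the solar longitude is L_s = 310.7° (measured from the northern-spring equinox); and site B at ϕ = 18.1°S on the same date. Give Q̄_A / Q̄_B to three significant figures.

Q̄_A / Q̄_B ≈ 0.554

— Configuration A (ϕ=+31.1°):
Solar declination: sin δ = sin ε · sin L_s = sin 23.44° × sin 310.7° = -0.30158, so δ = -17.552°.
cos h₀ = −tan(+31.1°) tan(-17.552°) = 0.1908, h₀ = 1.3788 rad.
Bracket: h₀ sin ϕ sin δ + cos ϕ cos δ sin h₀ = 1.3788×0.51653×-0.30158 + 0.85627×0.95344×0.98163 = -0.214783 + 0.801405 = 0.586622.
Q̄ = (S_0/π) × [bracket] = (1361/π) × 0.586622 = 254.14 W/m².
— Configuration B (ϕ=-18.1°):
cos h₀ = −tan(-18.1°) tan(-17.552°) = -0.1034, h₀ = 1.6744 rad.
Bracket: h₀ sin ϕ sin δ + cos ϕ cos δ sin h₀ = 1.6744×-0.31068×-0.30158 + 0.95052×0.95344×0.99464 = 0.156883 + 0.901406 = 1.058289.
Q̄ = (S_0/π) × [bracket] = (1361/π) × 1.058289 = 458.47 W/m².
Ratio Q̄_A / Q̄_B = 254.14 / 458.47 = 0.5543.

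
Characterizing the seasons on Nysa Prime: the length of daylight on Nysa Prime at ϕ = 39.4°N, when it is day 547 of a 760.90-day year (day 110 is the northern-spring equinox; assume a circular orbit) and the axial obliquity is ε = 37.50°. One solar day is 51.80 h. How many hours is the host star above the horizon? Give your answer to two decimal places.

22.00 h

Solar longitude: L_s = 360° × (547 − 110)/760.90 = 206.755°.
sin δ = sin 37.50° × sin 206.755° = -0.27405, so δ = -15.905°.
cos h₀ = −tan ϕ · tan δ = −tan(+39.4°) × tan(-15.905°) = 0.2341, so h₀ = 1.3345 rad = 76.46°.
Daylight = 2h₀/(2π) × 51.80 h = (1.3345/π) × 51.80 = 22.00 h.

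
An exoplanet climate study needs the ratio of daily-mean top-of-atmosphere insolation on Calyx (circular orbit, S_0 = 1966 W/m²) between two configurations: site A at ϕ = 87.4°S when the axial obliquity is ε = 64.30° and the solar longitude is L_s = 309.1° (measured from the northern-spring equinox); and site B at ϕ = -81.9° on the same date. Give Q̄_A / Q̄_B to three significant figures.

Q̄_A / Q̄_B ≈ 1.01

— Configuration A (ϕ=-87.4°):
Solar declination: sin δ = sin ε · sin L_s = sin 64.30° × sin 309.1° = -0.69928, so δ = -44.369°.
cos h₀ = −tan(-87.4°) tan(-44.369°) = -21.5420 ≤ −1 ⇒ polar day, h₀ = π.
Bracket: h₀ sin ϕ sin δ + cos ϕ cos δ sin h₀ = 3.1416×-0.99897×-0.69928 + 0.04536×0.71485×0.00000 = 2.194595 + 0.000000 = 2.194595.
Q̄ = (S_0/π) × [bracket] = (1966/π) × 2.194595 = 1373.4 W/m².
— Configuration B (ϕ=-81.9°):
cos h₀ = −tan(-81.9°) tan(-44.369°) = -6.8733 ≤ −1 ⇒ polar day, h₀ = π.
Bracket: h₀ sin ϕ sin δ + cos ϕ cos δ sin h₀ = 3.1416×-0.99002×-0.69928 + 0.14090×0.71485×0.00000 = 2.174933 + 0.000000 = 2.174933.
Q̄ = (S_0/π) × [bracket] = (1966/π) × 2.174933 = 1361.1 W/m².
Ratio Q̄_A / Q̄_B = 1373.4 / 1361.1 = 1.009.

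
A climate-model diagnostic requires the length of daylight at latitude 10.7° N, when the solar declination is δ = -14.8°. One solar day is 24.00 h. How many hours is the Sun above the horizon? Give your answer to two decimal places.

cos H₀ = −tan φ · tan δ = −tan(+10.7°) × tan(-14.800°) = 0.0499, so H₀ = 1.5209 rad = 87.14°.
Daylight = 2H₀/(2π) × 24.00 h = (1.5209/π) × 24.00 = 11.62 h.

11.62 h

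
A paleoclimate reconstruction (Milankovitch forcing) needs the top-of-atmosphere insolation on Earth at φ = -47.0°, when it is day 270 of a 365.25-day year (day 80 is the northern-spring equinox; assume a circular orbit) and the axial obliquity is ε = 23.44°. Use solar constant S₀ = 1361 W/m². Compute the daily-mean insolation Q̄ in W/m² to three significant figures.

Q̄ ≈ 321 W/m²

Solar longitude: λ_s = 360° × (270 − 80)/365.25 = 187.269°.
sin δ = sin 23.44° × sin 187.269° = -0.05033, so δ = -2.885°.
cos H₀ = −tan(-47.0°) tan(-2.885°) = -0.0540, H₀ = 1.6249 rad.
Bracket: H₀ sin φ sin δ + cos φ cos δ sin H₀ = 1.6249×-0.73135×-0.05033 + 0.68200×0.99873×0.99854 = 0.059811 + 0.680139 = 0.739950.
Q̄ = (S₀/π) × [bracket] = (1361/π) × 0.739950 = 320.6 W/m².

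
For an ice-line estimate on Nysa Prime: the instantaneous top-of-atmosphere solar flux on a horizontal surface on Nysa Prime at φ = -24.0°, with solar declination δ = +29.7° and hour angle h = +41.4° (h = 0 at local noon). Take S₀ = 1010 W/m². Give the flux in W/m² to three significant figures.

cos θ_z = sin φ sin δ + cos φ cos δ cos h = -0.201521 + 0.595239 = 0.393718.
Flux = S₀ · cos θ_z = 1010 × 0.393718 = 397.7 W/m².

398 W/m²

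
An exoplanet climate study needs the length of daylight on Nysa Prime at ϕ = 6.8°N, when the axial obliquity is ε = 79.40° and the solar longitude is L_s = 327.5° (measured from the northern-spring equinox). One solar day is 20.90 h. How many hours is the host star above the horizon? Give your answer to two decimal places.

Solar declination: sin δ = sin ε · sin L_s = sin 79.40° × sin 327.5° = -0.52813, so δ = -31.879°.
cos h₀ = −tan ϕ · tan δ = −tan(+6.8°) × tan(-31.879°) = 0.0742, so h₀ = 1.4966 rad = 85.75°.
Daylight = 2h₀/(2π) × 20.90 h = (1.4966/π) × 20.90 = 9.96 h.

9.96 h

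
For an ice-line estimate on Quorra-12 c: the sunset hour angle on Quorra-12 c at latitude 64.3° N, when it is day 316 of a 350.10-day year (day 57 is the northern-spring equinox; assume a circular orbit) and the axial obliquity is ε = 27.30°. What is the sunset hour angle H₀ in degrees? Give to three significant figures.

Solar longitude: λ_s = 360° × (316 − 57)/350.10 = 266.324°.
sin δ = sin 27.30° × sin 266.324° = -0.45771, so δ = -27.239°.
cos H₀ = −tan φ · tan δ = 1.0697 ≥ 1, so the host star never rises (polar night) and H₀ = 0.

H₀ = 0.00°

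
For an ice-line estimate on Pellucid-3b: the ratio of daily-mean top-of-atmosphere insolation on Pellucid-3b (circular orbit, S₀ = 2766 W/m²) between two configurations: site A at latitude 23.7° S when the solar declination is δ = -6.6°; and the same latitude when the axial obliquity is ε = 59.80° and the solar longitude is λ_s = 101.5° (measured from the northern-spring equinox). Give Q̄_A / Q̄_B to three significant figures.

— Configuration A (φ=-23.7°):
cos H₀ = −tan(-23.7°) tan(-6.600°) = -0.0508, H₀ = 1.6216 rad.
Bracket: H₀ sin φ sin δ + cos φ cos δ sin H₀ = 1.6216×-0.40195×-0.11494 + 0.91566×0.99337×0.99871 = 0.074918 + 0.908416 = 0.983334.
Q̄ = (S₀/π) × [bracket] = (2766/π) × 0.983334 = 865.77 W/m².
— Configuration B (φ=-23.7°):
Solar declination: sin δ = sin ε · sin λ_s = sin 59.80° × sin 101.5° = 0.84692, so δ = +57.879°.
cos H₀ = −tan(-23.7°) tan(+57.879°) = 0.6992, H₀ = 0.7965 rad.
Bracket: H₀ sin φ sin δ + cos φ cos δ sin H₀ = 0.7965×-0.40195×0.84692 + 0.91566×0.53171×0.71493 = -0.271144 + 0.348075 = 0.076931.
Q̄ = (S₀/π) × [bracket] = (2766/π) × 0.076931 = 67.734 W/m².
Ratio Q̄_A / Q̄_B = 865.77 / 67.734 = 12.78.

Q̄_A / Q̄_B ≈ 12.8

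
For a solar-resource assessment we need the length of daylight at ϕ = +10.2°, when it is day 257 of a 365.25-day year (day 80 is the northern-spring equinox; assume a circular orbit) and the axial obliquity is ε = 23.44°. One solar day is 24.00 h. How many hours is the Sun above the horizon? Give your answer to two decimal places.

12.05 h

Solar longitude: L_s = 360° × (257 − 80)/365.25 = 174.456°.
sin δ = sin 23.44° × sin 174.456° = 0.03843, so δ = +2.203°.
cos h₀ = −tan ϕ · tan δ = −tan(+10.2°) × tan(+2.203°) = -0.0069, so h₀ = 1.5777 rad = 90.40°.
Daylight = 2h₀/(2π) × 24.00 h = (1.5777/π) × 24.00 = 12.05 h.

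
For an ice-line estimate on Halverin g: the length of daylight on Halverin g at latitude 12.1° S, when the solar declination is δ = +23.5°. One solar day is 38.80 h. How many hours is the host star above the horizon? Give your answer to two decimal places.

18.25 h

cos h₀ = −tan ϕ · tan δ = −tan(-12.1°) × tan(+23.500°) = 0.0932, so h₀ = 1.4774 rad = 84.65°.
Daylight = 2h₀/(2π) × 38.80 h = (1.4774/π) × 38.80 = 18.25 h.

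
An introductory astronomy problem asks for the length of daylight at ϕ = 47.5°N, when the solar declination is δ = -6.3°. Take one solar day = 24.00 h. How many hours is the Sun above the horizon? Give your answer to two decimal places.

cos h₀ = −tan ϕ · tan δ = −tan(+47.5°) × tan(-6.300°) = 0.1205, so h₀ = 1.4500 rad = 83.08°.
Daylight = 2h₀/(2π) × 24.00 h = (1.4500/π) × 24.00 = 11.08 h.

11.08 h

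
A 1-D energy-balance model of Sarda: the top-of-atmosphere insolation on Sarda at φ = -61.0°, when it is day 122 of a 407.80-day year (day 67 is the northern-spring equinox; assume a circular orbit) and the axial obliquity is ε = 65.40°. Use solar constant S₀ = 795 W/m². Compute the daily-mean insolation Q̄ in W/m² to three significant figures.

Q̄ ≈ 0.00 W/m²

Solar longitude: λ_s = 360° × (122 − 67)/407.80 = 48.553°.
sin δ = sin 65.40° × sin 48.553° = 0.68154, so δ = +42.964°.
cos H₀ = −tan(-61.0°) tan(+42.964°) = 1.6802 ≥ 1 ⇒ polar night, H₀ = 0 and Q̄ = 0.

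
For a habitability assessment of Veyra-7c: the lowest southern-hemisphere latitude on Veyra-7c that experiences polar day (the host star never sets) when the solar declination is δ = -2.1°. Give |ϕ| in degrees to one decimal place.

Polar day requires cos h₀ = −tan ϕ tan δ ≤ −1, i.e. tan ϕ tan δ ≥ 1.
The boundary is |tan ϕ| · |tan δ| = 1, so |ϕ| = 90° − |δ| = 90° − 2.1° = 87.9° in the southern hemisphere.

|ϕ| = 87.9°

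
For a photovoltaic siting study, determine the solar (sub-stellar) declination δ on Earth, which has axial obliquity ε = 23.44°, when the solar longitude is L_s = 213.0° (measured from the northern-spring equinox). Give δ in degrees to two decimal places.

δ = -12.51°

sin δ = sin ε · sin L_s = sin 23.44° × sin 213.0° = -0.216651.
δ = arcsin(-0.216651) = -12.51°.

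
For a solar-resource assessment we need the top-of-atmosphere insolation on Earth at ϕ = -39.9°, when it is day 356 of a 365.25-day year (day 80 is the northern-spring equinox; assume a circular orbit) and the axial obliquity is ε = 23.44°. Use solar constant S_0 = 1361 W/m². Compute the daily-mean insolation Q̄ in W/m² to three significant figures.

Q̄ ≈ 499 W/m²

Solar longitude: L_s = 360° × (356 − 80)/365.25 = 272.033°.
sin δ = sin 23.44° × sin 272.033° = -0.39754, so δ = -23.424°.
cos h₀ = −tan(-39.9°) tan(-23.424°) = -0.3622, h₀ = 1.9415 rad.
Bracket: h₀ sin ϕ sin δ + cos ϕ cos δ sin h₀ = 1.9415×-0.64145×-0.39754 + 0.76717×0.91759×0.93208 = 0.495086 + 0.656135 = 1.151221.
Q̄ = (S_0/π) × [bracket] = (1361/π) × 1.151221 = 498.7 W/m².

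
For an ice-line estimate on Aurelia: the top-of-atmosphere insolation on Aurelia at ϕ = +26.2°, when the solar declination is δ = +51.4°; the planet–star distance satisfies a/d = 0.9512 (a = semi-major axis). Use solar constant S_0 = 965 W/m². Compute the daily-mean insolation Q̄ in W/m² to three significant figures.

cos h₀ = −tan(+26.2°) tan(+51.400°) = -0.6164, h₀ = 2.2350 rad.
Bracket: h₀ sin ϕ sin δ + cos ϕ cos δ sin h₀ = 2.2350×0.44151×0.78152 + 0.89726×0.62388×0.78744 = 0.771184 + 0.440795 = 1.211979.
Inverse-square distance factor (a/d)² = 0.9512² = 0.904781.
Q̄ = (S_0/π) × 0.904781 × [bracket] = (965/π) × 0.904781 × 1.211979 = 336.8 W/m².

Q̄ ≈ 337 W/m²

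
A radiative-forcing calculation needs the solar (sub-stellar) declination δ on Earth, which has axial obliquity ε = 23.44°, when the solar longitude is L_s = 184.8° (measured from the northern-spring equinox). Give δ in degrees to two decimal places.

sin δ = sin ε · sin L_s = sin 23.44° × sin 184.8° = -0.033286.
δ = arcsin(-0.033286) = -1.91°.

δ = -1.91°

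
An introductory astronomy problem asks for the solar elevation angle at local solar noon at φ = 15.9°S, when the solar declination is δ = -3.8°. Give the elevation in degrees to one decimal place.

77.9°

At local noon the hour angle is zero, so the zenith angle equals |φ − δ| = |-15.9° − (-3.800°)| = 12.100°.
Elevation = 90° − 12.100° = 77.9°.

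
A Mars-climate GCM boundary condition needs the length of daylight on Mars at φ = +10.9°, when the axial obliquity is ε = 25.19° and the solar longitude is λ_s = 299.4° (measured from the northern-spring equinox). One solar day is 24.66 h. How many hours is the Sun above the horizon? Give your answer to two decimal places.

11.73 h

Solar declination: sin δ = sin ε · sin λ_s = sin 25.19° × sin 299.4° = -0.37081, so δ = -21.765°.
cos H₀ = −tan φ · tan δ = −tan(+10.9°) × tan(-21.765°) = 0.0769, so H₀ = 1.4938 rad = 85.59°.
Daylight = 2H₀/(2π) × 24.66 h = (1.4938/π) × 24.66 = 11.73 h.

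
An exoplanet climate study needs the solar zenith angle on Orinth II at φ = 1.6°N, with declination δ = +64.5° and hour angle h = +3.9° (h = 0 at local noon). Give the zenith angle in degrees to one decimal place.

θ_z = 63.0°

cos θ_z = sin φ sin δ + cos φ cos δ cos h = 0.025202 + 0.429347 = 0.454549.
θ_z = arccos(0.454549) = 63.0°.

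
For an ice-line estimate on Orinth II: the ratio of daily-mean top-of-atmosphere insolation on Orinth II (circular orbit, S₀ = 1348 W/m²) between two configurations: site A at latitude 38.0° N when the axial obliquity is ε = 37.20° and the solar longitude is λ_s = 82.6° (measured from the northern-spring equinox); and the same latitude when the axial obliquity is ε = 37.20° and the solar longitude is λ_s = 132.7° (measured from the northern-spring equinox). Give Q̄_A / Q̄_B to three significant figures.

Q̄_A / Q̄_B ≈ 1.11

— Configuration A (φ=+38.0°):
Solar declination: sin δ = sin ε · sin λ_s = sin 37.20° × sin 82.6° = 0.59956, so δ = +36.839°.
cos H₀ = −tan(+38.0°) tan(+36.839°) = -0.5853, H₀ = 2.1960 rad.
Bracket: H₀ sin φ sin δ + cos φ cos δ sin H₀ = 2.1960×0.61566×0.59956 + 0.78801×0.80033×0.81082 = 0.810599 + 0.511358 = 1.321957.
Q̄ = (S₀/π) × [bracket] = (1348/π) × 1.321957 = 567.23 W/m².
— Configuration B (φ=+38.0°):
Solar declination: sin δ = sin ε · sin λ_s = sin 37.20° × sin 132.7° = 0.44433, so δ = +26.380°.
cos H₀ = −tan(+38.0°) tan(+26.380°) = -0.3875, H₀ = 1.9687 rad.
Bracket: H₀ sin φ sin δ + cos φ cos δ sin H₀ = 1.9687×0.61566×0.44433 + 0.78801×0.89586×0.92187 = 0.538550 + 0.650791 = 1.189341.
Q̄ = (S₀/π) × [bracket] = (1348/π) × 1.189341 = 510.32 W/m².
Ratio Q̄_A / Q̄_B = 567.23 / 510.32 = 1.112.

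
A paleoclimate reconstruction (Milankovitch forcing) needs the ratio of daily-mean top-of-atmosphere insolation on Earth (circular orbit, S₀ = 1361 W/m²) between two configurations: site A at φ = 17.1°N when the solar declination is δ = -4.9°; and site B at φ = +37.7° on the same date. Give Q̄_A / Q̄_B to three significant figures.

— Configuration A (φ=+17.1°):
cos H₀ = −tan(+17.1°) tan(-4.900°) = 0.0264, H₀ = 1.5444 rad.
Bracket: H₀ sin φ sin δ + cos φ cos δ sin H₀ = 1.5444×0.29404×-0.08542 + 0.95579×0.99635×0.99965 = -0.038791 + 0.951968 = 0.913177.
Q̄ = (S₀/π) × [bracket] = (1361/π) × 0.913177 = 395.61 W/m².
— Configuration B (φ=+37.7°):
cos H₀ = −tan(+37.7°) tan(-4.900°) = 0.0663, H₀ = 1.5045 rad.
Bracket: H₀ sin φ sin δ + cos φ cos δ sin H₀ = 1.5045×0.61153×-0.08542 + 0.79122×0.99635×0.99780 = -0.078590 + 0.786598 = 0.708008.
Q̄ = (S₀/π) × [bracket] = (1361/π) × 0.708008 = 306.72 W/m².
Ratio Q̄_A / Q̄_B = 395.61 / 306.72 = 1.290.

Q̄_A / Q̄_B ≈ 1.29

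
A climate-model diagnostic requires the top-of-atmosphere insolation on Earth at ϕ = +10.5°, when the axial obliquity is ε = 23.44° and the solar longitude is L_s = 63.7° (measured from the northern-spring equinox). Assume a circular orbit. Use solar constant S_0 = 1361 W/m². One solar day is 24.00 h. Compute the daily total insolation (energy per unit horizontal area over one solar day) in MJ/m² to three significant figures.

Solar declination: sin δ = sin ε · sin L_s = sin 23.44° × sin 63.7° = 0.35661, so δ = +20.892°.
cos h₀ = −tan(+10.5°) tan(+20.892°) = -0.0707, h₀ = 1.6416 rad.
Bracket: h₀ sin ϕ sin δ + cos ϕ cos δ sin h₀ = 1.6416×0.18224×0.35661 + 0.98325×0.93425×0.99749 = 0.106685 + 0.916296 = 1.022981.
Q̄ = (S_0/π) × [bracket] = (1361/π) × 1.022981 = 443.18 W/m².
Daily total = Q̄ × 24.00 h × 3600 s/h = 443.18 × 24.00 × 3600 / 10⁶ = 38.29 MJ/m².

38.3 MJ/m²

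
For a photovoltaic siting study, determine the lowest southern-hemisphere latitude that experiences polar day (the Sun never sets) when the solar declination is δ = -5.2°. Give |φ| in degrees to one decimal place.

Polar day requires cos H₀ = −tan φ tan δ ≤ −1, i.e. tan φ tan δ ≥ 1.
The boundary is |tan φ| · |tan δ| = 1, so |φ| = 90° − |δ| = 90° − 5.2° = 84.8° in the southern hemisphere.

|φ| = 84.8°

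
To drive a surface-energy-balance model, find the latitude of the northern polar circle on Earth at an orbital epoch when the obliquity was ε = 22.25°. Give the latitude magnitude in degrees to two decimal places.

67.75°

The polar circle is the lowest latitude that experiences at least one full rotation of continuous daylight at the northern-summer solstice; it lies at |φ| = 90° − ε = 90° − 22.25° = 67.75°.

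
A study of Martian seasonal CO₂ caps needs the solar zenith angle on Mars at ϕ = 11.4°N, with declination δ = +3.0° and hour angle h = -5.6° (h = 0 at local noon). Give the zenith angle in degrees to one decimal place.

cos θ_z = sin ϕ sin δ + cos ϕ cos δ cos h = 0.010345 + 0.974256 = 0.984601.
θ_z = arccos(0.984601) = 10.1°.

θ_z = 10.1°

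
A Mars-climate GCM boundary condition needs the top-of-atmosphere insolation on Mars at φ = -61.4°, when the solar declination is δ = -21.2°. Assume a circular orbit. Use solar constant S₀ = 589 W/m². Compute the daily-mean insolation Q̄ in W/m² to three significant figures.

Q̄ ≈ 199 W/m²

cos H₀ = −tan(-61.4°) tan(-21.200°) = -0.7114, H₀ = 2.3623 rad.
Bracket: H₀ sin φ sin δ + cos φ cos δ sin H₀ = 2.3623×-0.87798×-0.36162 + 0.47869×0.93232×0.70278 = 0.750019 + 0.313645 = 1.063664.
Q̄ = (S₀/π) × [bracket] = (589/π) × 1.063664 = 199.4 W/m².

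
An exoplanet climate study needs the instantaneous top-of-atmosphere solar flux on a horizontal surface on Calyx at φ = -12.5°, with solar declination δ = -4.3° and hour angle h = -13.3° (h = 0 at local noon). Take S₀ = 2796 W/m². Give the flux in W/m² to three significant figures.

cos θ_z = sin φ sin δ + cos φ cos δ cos h = 0.016228 + 0.947436 = 0.963664.
Flux = S₀ · cos θ_z = 2796 × 0.963664 = 2694 W/m².

2.69e+03 W/m²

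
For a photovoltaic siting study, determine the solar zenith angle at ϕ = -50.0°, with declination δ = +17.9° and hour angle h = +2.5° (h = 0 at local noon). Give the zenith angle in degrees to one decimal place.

θ_z = 67.9°

cos θ_z = sin ϕ sin δ + cos ϕ cos δ cos h = -0.235449 + 0.611091 = 0.375642.
θ_z = arccos(0.375642) = 67.9°.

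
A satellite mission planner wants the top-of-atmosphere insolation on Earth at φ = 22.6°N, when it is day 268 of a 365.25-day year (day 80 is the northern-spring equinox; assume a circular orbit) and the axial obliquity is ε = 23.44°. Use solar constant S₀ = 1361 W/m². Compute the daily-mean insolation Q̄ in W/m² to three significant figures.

Q̄ ≈ 390 W/m²

Solar longitude: λ_s = 360° × (268 − 80)/365.25 = 185.298°.
sin δ = sin 23.44° × sin 185.298° = -0.03673, so δ = -2.105°.
cos H₀ = −tan(+22.6°) tan(-2.105°) = 0.0153, H₀ = 1.5555 rad.
Bracket: H₀ sin φ sin δ + cos φ cos δ sin H₀ = 1.5555×0.38430×-0.03673 + 0.92321×0.99933×0.99988 = -0.021956 + 0.922481 = 0.900525.
Q̄ = (S₀/π) × [bracket] = (1361/π) × 0.900525 = 390.1 W/m².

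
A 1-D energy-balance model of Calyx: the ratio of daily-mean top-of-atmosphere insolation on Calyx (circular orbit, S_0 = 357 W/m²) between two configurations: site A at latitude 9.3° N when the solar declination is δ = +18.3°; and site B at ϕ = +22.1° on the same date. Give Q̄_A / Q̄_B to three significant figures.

Q̄_A / Q̄_B ≈ 0.949

— Configuration A (ϕ=+9.3°):
cos h₀ = −tan(+9.3°) tan(+18.300°) = -0.0542, h₀ = 1.6250 rad.
Bracket: h₀ sin ϕ sin δ + cos ϕ cos δ sin h₀ = 1.6250×0.16160×0.31399 + 0.98686×0.94943×0.99853 = 0.082454 + 0.935577 = 1.018031.
Q̄ = (S_0/π) × [bracket] = (357/π) × 1.018031 = 115.69 W/m².
— Configuration B (ϕ=+22.1°):
cos h₀ = −tan(+22.1°) tan(+18.300°) = -0.1343, h₀ = 1.7055 rad.
Bracket: h₀ sin ϕ sin δ + cos ϕ cos δ sin h₀ = 1.7055×0.37622×0.31399 + 0.92653×0.94943×0.99094 = 0.201470 + 0.871706 = 1.073176.
Q̄ = (S_0/π) × [bracket] = (357/π) × 1.073176 = 121.95 W/m².
Ratio Q̄_A / Q̄_B = 115.69 / 121.95 = 0.9487.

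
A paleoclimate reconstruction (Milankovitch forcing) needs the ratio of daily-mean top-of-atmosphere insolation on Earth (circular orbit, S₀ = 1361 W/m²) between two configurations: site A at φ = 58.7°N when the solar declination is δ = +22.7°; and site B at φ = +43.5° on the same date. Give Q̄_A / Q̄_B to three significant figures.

Q̄_A / Q̄_B ≈ 0.979

— Configuration A (φ=+58.7°):
cos H₀ = −tan(+58.7°) tan(+22.700°) = -0.6880, H₀ = 2.3295 rad.
Bracket: H₀ sin φ sin δ + cos φ cos δ sin H₀ = 2.3295×0.85446×0.38591 + 0.51952×0.92254×0.72571 = 0.768140 + 0.347817 = 1.115957.
Q̄ = (S₀/π) × [bracket] = (1361/π) × 1.115957 = 483.45 W/m².
— Configuration B (φ=+43.5°):
cos H₀ = −tan(+43.5°) tan(+22.700°) = -0.3970, H₀ = 1.9790 rad.
Bracket: H₀ sin φ sin δ + cos φ cos δ sin H₀ = 1.9790×0.68835×0.38591 + 0.72537×0.92254×0.91784 = 0.525704 + 0.614203 = 1.139907.
Q̄ = (S₀/π) × [bracket] = (1361/π) × 1.139907 = 493.83 W/m².
Ratio Q̄_A / Q̄_B = 483.45 / 493.83 = 0.9790.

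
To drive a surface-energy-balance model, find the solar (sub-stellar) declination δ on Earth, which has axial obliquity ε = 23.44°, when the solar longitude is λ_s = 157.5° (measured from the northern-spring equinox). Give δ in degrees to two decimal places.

δ = +8.76°

sin δ = sin ε · sin λ_s = sin 23.44° × sin 157.5° = 0.152227.
δ = arcsin(0.152227) = +8.76°.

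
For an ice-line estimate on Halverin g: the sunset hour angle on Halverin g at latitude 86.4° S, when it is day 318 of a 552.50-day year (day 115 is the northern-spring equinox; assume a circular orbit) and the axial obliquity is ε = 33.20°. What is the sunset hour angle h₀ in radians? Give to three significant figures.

Solar longitude: L_s = 360° × (318 − 115)/552.50 = 132.271°.
sin δ = sin 33.20° × sin 132.271° = 0.40518, so δ = +23.902°.
cos h₀ = −tan ϕ · tan δ = 7.0443 ≥ 1, so the host star never rises (polar night) and h₀ = 0.

h₀ = 0.00 rad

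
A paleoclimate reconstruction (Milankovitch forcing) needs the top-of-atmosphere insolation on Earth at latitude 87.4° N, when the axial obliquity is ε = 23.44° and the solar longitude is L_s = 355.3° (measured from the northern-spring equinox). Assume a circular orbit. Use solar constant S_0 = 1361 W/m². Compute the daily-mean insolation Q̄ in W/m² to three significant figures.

Q̄ ≈ 2.81 W/m²

Solar declination: sin δ = sin ε · sin L_s = sin 23.44° × sin 355.3° = -0.03259, so δ = -1.868°.
cos h₀ = −tan(+87.4°) tan(-1.868°) = 0.7182, h₀ = 0.7696 rad.
Bracket: h₀ sin ϕ sin δ + cos ϕ cos δ sin h₀ = 0.7696×0.99897×-0.03259 + 0.04536×0.99947×0.69588 = -0.025055 + 0.031548 = 0.006493.
Q̄ = (S_0/π) × [bracket] = (1361/π) × 0.006493 = 2.813 W/m².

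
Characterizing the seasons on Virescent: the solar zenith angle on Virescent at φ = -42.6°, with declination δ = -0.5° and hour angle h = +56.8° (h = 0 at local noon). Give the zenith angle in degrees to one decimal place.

θ_z = 65.9°

cos θ_z = sin φ sin δ + cos φ cos δ cos h = 0.005907 + 0.403044 = 0.408951.
θ_z = arccos(0.408951) = 65.9°.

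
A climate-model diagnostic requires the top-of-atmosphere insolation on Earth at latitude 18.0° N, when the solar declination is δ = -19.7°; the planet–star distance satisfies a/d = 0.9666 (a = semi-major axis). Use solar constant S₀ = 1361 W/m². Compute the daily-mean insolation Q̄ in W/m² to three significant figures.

cos H₀ = −tan(+18.0°) tan(-19.700°) = 0.1163, H₀ = 1.4542 rad.
Bracket: H₀ sin φ sin δ + cos φ cos δ sin H₀ = 1.4542×0.30902×-0.33710 + 0.95106×0.94147×0.99321 = -0.151485 + 0.889315 = 0.737830.
Inverse-square distance factor (a/d)² = 0.9666² = 0.934316.
Q̄ = (S₀/π) × 0.934316 × [bracket] = (1361/π) × 0.934316 × 0.737830 = 298.6 W/m².

Q̄ ≈ 299 W/m²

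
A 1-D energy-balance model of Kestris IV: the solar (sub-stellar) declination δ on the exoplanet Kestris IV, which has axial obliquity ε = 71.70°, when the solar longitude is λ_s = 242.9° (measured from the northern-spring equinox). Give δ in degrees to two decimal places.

δ = -57.69°

sin δ = sin ε · sin λ_s = sin 71.70° × sin 242.9° = -0.845191.
δ = arcsin(-0.845191) = -57.69°.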